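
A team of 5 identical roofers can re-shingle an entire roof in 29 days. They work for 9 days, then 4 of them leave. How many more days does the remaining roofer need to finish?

100 days

One roofer does 1/145 of the job per day.
After 9 days with 5 roofers, 9/29 is done (20/29 left).
With 1 roofer the rate is 1/145, so the rest takes 20/29 ÷ 1/145 = 100 days.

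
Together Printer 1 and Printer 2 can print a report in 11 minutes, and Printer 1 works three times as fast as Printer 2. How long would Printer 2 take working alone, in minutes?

44 minutes

Let Printer 2's rate be r; then Printer 1's rate is 3r, so together (3 + 1)r = 4r = 1/11.
Thus r = 1/44 per minute.
Printer 2 alone: 44 minutes; Printer 1 alone: 44/3 minutes.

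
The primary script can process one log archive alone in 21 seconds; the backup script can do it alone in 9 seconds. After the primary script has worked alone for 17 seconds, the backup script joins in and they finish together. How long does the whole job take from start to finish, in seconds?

91/5 seconds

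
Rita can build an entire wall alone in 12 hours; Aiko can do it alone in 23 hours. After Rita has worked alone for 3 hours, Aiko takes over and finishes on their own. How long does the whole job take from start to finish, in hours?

81/4 hours

In 3 hours Rita does 3/12 = 1/4 of the job, leaving 3/4.
Aiko works at 1/23 per hour, so finishing takes 3/4 ÷ 1/23 = 69/4 hours.
Total time = 3 + 69/4 = 81/4 hours.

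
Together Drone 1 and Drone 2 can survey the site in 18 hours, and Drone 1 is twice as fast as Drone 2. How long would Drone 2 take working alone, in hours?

Let Drone 2's rate be r; then Drone 1's rate is 2r, so together (2 + 1)r = 3r = 1/18.
Thus r = 1/54 per hour.
Drone 2 alone: 54 hours; Drone 1 alone: 27 hours.

54 hours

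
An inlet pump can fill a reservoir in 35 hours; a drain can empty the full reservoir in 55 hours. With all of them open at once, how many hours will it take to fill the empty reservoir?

385/4 hours

Net rate = 1/35 − 1/55 = (11 − 7)/385 = 4/385 per hour.
Filling time = 1 ÷ (4/385) = 385/4 hours.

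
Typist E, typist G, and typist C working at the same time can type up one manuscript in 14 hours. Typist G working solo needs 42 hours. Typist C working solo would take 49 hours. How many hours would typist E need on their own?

Combined rate is 1/14 per hour.
Known contribution: 1/42 + 1/49 = (7 + 6)/294 = 13/294 per hour.
So typist E's rate is 1/14 − 13/294 = 4/147, meaning 147/4 hours alone.

147/4 hours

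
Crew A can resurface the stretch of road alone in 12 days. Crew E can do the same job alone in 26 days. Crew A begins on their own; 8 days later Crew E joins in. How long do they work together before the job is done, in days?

52/19 days

In the first 8 days Crew A alone does 8/12 = 2/3 of the job, leaving 1/3.
Once everyone is working, combined rate: 1/12 + 1/26 = (13 + 6)/156 = 19/156 per day.
Remaining 1/3 at 19/156 per day takes 52/19 days.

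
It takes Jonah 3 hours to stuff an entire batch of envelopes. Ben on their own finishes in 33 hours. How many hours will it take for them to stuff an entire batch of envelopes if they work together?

11/4 hours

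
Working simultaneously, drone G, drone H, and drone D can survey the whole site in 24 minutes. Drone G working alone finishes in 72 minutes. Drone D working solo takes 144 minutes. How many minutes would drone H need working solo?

Combined rate is 1/24 per minute.
Known contribution: 1/72 + 1/144 = (2 + 1)/144 = 3/144 = 1/48 per minute.
So drone H's rate is 1/24 − 1/48 = 1/48, meaning 48 minutes alone.

48 minutes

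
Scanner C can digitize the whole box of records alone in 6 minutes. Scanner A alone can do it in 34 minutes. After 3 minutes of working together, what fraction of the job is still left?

Combined rate: 1/6 + 1/34 = (17 + 3)/102 = 20/102 = 10/51 per minute.
In 3 minutes they complete 3·10/51 = 10/17 of the job.
So 7/17 remains.

7/17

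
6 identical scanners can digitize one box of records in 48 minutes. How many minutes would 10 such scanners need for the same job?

Total work is 6·48 = 288 scanner-minutes.
With 10 scanners: 288/10 = 144/5 minutes.

144/5 minutes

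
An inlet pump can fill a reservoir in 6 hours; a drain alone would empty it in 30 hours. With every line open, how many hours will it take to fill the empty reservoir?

Net rate = 1/6 − 1/30 = (5 − 1)/30 = 4/30 = 2/15 per hour.
Filling time = 1 ÷ (2/15) = 15/2 hours.

15/2 hours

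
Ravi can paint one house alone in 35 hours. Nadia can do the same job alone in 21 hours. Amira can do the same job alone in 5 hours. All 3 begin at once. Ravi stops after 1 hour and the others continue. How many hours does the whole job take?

In the first 1 hour the combined rate is 29/105, so 29/105 of the job is done, leaving 76/105.
After Ravi leaves the rate is 26/105 per hour; the remaining 76/105 takes 38/13 hours.
Total = 1 + 38/13 = 51/13 hours.

51/13 hours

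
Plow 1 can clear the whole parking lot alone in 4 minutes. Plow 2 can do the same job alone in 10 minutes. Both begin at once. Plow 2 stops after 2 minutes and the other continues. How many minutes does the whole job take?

16/5 minutes

In the first 2 minutes the combined rate is 7/20, so 7/10 of the job is done, leaving 3/10.
After Plow 2 leaves the rate is 1/4 per minute; the remaining 3/10 takes 6/5 minutes.
Total = 2 + 6/5 = 16/5 minutes.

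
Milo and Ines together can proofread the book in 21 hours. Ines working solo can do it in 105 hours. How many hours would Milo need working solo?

105/4 hours

Combined rate is 1/21 per hour.
Known contribution: 1/105 per hour.
So Milo's rate is 1/21 − 1/105 = 4/105, meaning 105/4 hours alone.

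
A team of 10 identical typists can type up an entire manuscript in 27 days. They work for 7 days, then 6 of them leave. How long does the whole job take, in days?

One typist does 1/270 of the job per day.
After 7 days with 10 typists, 7/27 is done (20/27 left).
With 4 typists the rate is 4/270 = 2/135, so the rest takes 20/27 ÷ 2/135 = 50 days.
Total = 7 + 50 = 57 days.

57 days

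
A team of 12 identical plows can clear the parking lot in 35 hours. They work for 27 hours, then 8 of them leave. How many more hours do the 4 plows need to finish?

24 hours

One plow does 1/420 of the job per hour.
After 27 hours with 12 plows, 27/35 is done (8/35 left).
With 4 plows the rate is 4/420 = 1/105, so the rest takes 8/35 ÷ 1/105 = 24 hours.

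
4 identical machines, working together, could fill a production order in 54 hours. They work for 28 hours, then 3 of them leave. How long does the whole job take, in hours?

132 hours

One machine does 1/216 of the job per hour.
After 28 hours with 4 machines, 14/27 is done (13/27 left).
With 1 machine the rate is 1/216, so the rest takes 13/27 ÷ 1/216 = 104 hours.
Total = 28 + 104 = 132 hours.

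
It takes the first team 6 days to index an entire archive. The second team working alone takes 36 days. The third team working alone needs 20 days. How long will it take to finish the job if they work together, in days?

45/11 days

Combined rate: 1/6 + 1/36 + 1/20 = (30 + 5 + 9)/180 = 44/180 = 11/45 per day.
Time = 1 ÷ (11/45) = 45/11 days.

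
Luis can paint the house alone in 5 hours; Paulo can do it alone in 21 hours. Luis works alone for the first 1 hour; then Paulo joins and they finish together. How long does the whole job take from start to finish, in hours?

In 1 hour Luis does 1/5 of the job, leaving 4/5.
Luis and Paulo together work at 26/105 per hour, so finishing takes 4/5 ÷ 26/105 = 42/13 hours.
Total time = 1 + 42/13 = 55/13 hours.

55/13 hours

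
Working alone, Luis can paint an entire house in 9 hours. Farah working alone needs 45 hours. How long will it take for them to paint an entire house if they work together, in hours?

15/2 hours

With two workers the combined time is the product over the sum: 9·45/(9+45) = 405/54 = 15/2 hours.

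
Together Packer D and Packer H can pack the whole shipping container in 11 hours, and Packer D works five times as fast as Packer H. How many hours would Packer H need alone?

Let Packer H's rate be r; then Packer D's rate is 5r, so together (5 + 1)r = 6r = 1/11.
Thus r = 1/66 per hour.
Packer H alone: 66 hours; Packer D alone: 66/5 hours.

66 hours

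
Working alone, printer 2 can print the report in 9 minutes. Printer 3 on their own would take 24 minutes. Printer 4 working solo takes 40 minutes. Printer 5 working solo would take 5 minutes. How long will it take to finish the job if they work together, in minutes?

45/17 minutes

Combined rate: 1/9 + 1/24 + 1/40 + 1/5 = (40 + 15 + 9 + 72)/360 = 136/360 = 17/45 per minute.
Time = 1 ÷ (17/45) = 45/17 minutes.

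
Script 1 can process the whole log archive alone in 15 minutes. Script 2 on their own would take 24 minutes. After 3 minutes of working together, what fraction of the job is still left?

27/40

Combined rate: 1/15 + 1/24 = (8 + 5)/120 = 13/120 per minute.
In 3 minutes they complete 3·13/120 = 13/40 of the job.
So 27/40 remains.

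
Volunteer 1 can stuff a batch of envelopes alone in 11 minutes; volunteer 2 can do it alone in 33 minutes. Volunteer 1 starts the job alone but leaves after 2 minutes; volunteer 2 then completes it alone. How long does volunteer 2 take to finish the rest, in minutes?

27 minutes

In 2 minutes volunteer 1 does 2/11 of the job, leaving 9/11.
Volunteer 2 works at 1/33 per minute, so finishing takes 9/11 ÷ 1/33 = 27 minutes.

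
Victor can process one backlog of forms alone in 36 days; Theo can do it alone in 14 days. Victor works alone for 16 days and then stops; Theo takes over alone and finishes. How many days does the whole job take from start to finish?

214/9 days

In 16 days Victor does 16/36 = 4/9 of the job, leaving 5/9.
Theo works at 1/14 per day, so finishing takes 5/9 ÷ 1/14 = 70/9 days.
Total time = 16 + 70/9 = 214/9 days.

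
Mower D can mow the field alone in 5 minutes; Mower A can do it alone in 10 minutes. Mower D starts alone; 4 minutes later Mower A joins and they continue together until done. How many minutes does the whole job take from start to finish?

In 4 minutes Mower D does 4/5 of the job, leaving 1/5.
Mower D and Mower A together work at 3/10 per minute, so finishing takes 1/5 ÷ 3/10 = 2/3 minutes.
Total time = 4 + 2/3 = 14/3 minutes.

14/3 minutes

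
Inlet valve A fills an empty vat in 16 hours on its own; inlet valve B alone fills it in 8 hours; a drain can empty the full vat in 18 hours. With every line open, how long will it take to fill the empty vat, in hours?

Net rate = 1/16 + 1/8 − 1/18 = (9 + 18 − 8)/144 = 19/144 per hour.
Filling time = 1 ÷ (19/144) = 144/19 hours.

144/19 hours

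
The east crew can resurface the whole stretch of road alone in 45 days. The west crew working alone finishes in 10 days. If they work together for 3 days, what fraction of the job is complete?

11/30

Combined rate: 1/45 + 1/10 = (2 + 9)/90 = 11/90 per day.
In 3 days they complete 3·11/90 = 11/30 of the job.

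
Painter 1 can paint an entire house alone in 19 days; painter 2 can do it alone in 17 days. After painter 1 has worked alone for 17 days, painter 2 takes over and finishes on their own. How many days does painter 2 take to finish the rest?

34/19 days

In 17 days painter 1 does 17/19 of the job, leaving 2/19.
Painter 2 works at 1/17 per day, so finishing takes 2/19 ÷ 1/17 = 34/19 days.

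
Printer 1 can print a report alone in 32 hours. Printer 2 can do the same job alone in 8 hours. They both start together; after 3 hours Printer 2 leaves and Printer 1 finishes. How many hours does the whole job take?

In the first 3 hours the combined rate is 5/32, so 15/32 of the job is done, leaving 17/32.
After Printer 2 leaves the rate is 1/32 per hour; the remaining 17/32 takes 17 hours.
Total = 3 + 17 = 20 hours.

20 hours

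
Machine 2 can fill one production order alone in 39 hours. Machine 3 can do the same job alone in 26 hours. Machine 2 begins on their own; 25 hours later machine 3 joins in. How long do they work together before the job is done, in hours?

28/5 hours

In the first 25 hours machine 2 alone does 25/39 of the job, leaving 14/39.
Once everyone is working, combined rate: 1/39 + 1/26 = (2 + 3)/78 = 5/78 per hour.
Remaining 14/39 at 5/78 per hour takes 28/5 hours.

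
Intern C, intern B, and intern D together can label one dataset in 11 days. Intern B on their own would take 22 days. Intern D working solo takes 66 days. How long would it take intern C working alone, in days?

33 days

Combined rate is 1/11 per day.
Known contribution: 1/22 + 1/66 = (3 + 1)/66 = 4/66 = 2/33 per day.
So intern C's rate is 1/11 − 2/33 = 1/33, meaning 33 days alone.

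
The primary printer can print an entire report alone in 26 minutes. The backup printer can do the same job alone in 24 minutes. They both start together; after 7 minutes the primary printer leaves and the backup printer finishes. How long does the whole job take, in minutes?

In the first 7 minutes the combined rate is 25/312, so 175/312 of the job is done, leaving 137/312.
After the primary printer leaves the rate is 1/24 per minute; the remaining 137/312 takes 137/13 minutes.
Total = 7 + 137/13 = 228/13 minutes.

228/13 minutes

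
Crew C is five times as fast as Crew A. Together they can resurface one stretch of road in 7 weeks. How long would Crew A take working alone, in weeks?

42 weeks

Let Crew A's rate be r; then Crew C's rate is 5r, so together (5 + 1)r = 6r = 1/7.
Thus r = 1/42 per week.
Crew A alone: 42 weeks; Crew C alone: 42/5 weeks.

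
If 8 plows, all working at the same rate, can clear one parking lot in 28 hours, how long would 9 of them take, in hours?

224/9 hours

Total work is 8·28 = 224 plow-hours.
With 9 plows: 224/9 hours.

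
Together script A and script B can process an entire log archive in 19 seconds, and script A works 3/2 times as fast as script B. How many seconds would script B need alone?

Let script B's rate be r; then script A's rate is (3/2)r, so together (3/2 + 1)r = (5/2)r = 1/19.
Thus r = 2/95 per second.
Script B alone: 95/2 seconds; script A alone: 95/3 seconds.

95/2 seconds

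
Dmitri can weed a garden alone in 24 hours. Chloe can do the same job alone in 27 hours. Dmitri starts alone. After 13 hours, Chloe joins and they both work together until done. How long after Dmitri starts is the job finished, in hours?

320/17 hours

In the first 13 hours Dmitri alone does 13/24 of the job, leaving 11/24.
Once everyone is working, combined rate: 1/24 + 1/27 = (9 + 8)/216 = 17/216 per hour.
Remaining 11/24 at 17/216 per hour takes 99/17 hours.
Total from the start = 13 + 99/17 = 320/17 hours.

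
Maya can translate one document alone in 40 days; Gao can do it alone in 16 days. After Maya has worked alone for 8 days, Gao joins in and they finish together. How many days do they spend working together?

In 8 days Maya does 8/40 = 1/5 of the job, leaving 4/5.
Maya and Gao together work at 7/80 per day, so finishing takes 4/5 ÷ 7/80 = 64/7 days.

64/7 days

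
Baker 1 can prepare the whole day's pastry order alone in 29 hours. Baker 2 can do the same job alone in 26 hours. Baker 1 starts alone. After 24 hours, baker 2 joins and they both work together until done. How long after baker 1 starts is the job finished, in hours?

In the first 24 hours baker 1 alone does 24/29 of the job, leaving 5/29.
Once everyone is working, combined rate: 1/29 + 1/26 = (26 + 29)/754 = 55/754 per hour.
Remaining 5/29 at 55/754 per hour takes 26/11 hours.
Total from the start = 24 + 26/11 = 290/11 hours.

290/11 hours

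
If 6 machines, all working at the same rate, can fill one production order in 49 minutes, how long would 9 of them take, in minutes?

98/3 minutes

Total work is 6·49 = 294 machine-minutes.
With 9 machines: 294/9 = 98/3 minutes.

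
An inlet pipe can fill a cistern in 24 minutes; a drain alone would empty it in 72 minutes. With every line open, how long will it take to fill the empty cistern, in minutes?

Net rate = 1/24 − 1/72 = (3 − 1)/72 = 2/72 = 1/36 per minute.
Filling time = 1 ÷ (1/36) = 36 minutes.

36 minutes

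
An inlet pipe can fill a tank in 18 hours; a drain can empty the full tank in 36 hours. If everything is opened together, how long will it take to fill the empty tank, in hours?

Net rate = 1/18 − 1/36 = (2 − 1)/36 = 1/36 per hour.
Filling time = 1 ÷ (1/36) = 36 hours.

36 hours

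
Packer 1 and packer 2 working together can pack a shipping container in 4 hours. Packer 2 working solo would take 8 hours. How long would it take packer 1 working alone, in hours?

8 hours

Combined rate is 1/4 per hour.
Known contribution: 1/8 per hour.
So packer 1's rate is 1/4 − 1/8 = 1/8, meaning 8 hours alone.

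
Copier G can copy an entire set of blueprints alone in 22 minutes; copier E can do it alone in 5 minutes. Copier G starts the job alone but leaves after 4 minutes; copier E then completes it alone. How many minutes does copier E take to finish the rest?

In 4 minutes copier G does 4/22 = 2/11 of the job, leaving 9/11.
Copier E works at 1/5 per minute, so finishing takes 9/11 ÷ 1/5 = 45/11 minutes.

45/11 minutes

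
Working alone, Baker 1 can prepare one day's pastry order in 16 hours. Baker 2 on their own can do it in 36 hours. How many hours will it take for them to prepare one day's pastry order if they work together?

144/13 hours

Combined rate: 1/16 + 1/36 = (9 + 4)/144 = 13/144 per hour.
Time = 1 ÷ (13/144) = 144/13 hours.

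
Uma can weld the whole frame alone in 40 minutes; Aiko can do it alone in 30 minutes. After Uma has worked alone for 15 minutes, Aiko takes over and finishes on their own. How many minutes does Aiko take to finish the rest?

75/4 minutes

In 15 minutes Uma does 15/40 = 3/8 of the job, leaving 5/8.
Aiko works at 1/30 per minute, so finishing takes 5/8 ÷ 1/30 = 75/4 minutes.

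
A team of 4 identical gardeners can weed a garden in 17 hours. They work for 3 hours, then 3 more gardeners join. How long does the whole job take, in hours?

One gardener does 1/68 of the job per hour.
After 3 hours with 4 gardeners, 3/17 is done (14/17 left).
With 7 gardeners the rate is 7/68, so the rest takes 14/17 ÷ 7/68 = 8 hours.
Total = 3 + 8 = 11 hours.

11 hours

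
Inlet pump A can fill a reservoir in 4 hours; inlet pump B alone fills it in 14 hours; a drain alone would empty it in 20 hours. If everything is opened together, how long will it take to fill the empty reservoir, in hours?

Net rate = 1/4 + 1/14 − 1/20 = (35 + 10 − 7)/140 = 38/140 = 19/70 per hour.
Filling time = 1 ÷ (19/70) = 70/19 hours.

70/19 hours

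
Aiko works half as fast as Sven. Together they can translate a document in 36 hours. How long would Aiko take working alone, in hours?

Let Sven's rate be r; then Aiko's rate is (1/2)r, so together (1/2 + 1)r = (3/2)r = 1/36.
Thus r = 1/54 per hour.
Sven alone: 54 hours; Aiko alone: 108 hours.

108 hours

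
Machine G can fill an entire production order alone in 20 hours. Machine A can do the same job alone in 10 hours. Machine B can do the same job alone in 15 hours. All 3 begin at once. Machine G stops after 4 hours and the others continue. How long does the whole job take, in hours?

In the first 4 hours the combined rate is 13/60, so 13/15 of the job is done, leaving 2/15.
After machine G leaves the rate is 1/6 per hour; the remaining 2/15 takes 4/5 hours.
Total = 4 + 4/5 = 24/5 hours.

24/5 hours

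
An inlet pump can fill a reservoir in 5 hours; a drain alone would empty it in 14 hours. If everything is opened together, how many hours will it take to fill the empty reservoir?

70/9 hours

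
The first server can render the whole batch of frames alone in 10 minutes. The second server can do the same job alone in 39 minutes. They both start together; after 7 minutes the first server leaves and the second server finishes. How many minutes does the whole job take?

In the first 7 minutes the combined rate is 49/390, so 343/390 of the job is done, leaving 47/390.
After the first server leaves the rate is 1/39 per minute; the remaining 47/390 takes 47/10 minutes.
Total = 7 + 47/10 = 117/10 minutes.

117/10 minutes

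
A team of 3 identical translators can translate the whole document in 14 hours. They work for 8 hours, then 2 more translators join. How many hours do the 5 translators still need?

One translator does 1/42 of the job per hour.
After 8 hours with 3 translators, 4/7 is done (3/7 left).
With 5 translators the rate is 5/42, so the rest takes 3/7 ÷ 5/42 = 18/5 hours.

18/5 hours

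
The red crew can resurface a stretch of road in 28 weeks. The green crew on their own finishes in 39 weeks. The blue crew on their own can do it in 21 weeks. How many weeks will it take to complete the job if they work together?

Combined rate: 1/28 + 1/39 + 1/21 = (39 + 28 + 52)/1092 = 119/1092 = 17/156 per week.
Time = 1 ÷ (17/156) = 156/17 weeks.

156/17 weeks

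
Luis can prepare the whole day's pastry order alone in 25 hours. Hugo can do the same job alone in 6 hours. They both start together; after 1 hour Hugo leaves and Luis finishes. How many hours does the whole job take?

In the first 1 hour the combined rate is 31/150, so 31/150 of the job is done, leaving 119/150.
After Hugo leaves the rate is 1/25 per hour; the remaining 119/150 takes 119/6 hours.
Total = 1 + 119/6 = 125/6 hours.

125/6 hours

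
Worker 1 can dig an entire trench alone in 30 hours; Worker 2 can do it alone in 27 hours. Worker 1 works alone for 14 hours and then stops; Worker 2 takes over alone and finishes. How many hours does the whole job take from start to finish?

142/5 hours

In 14 hours Worker 1 does 14/30 = 7/15 of the job, leaving 8/15.
Worker 2 works at 1/27 per hour, so finishing takes 8/15 ÷ 1/27 = 72/5 hours.
Total time = 14 + 72/5 = 142/5 hours.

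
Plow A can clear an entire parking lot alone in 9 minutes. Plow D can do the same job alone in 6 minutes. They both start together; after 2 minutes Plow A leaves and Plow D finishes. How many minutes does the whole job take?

14/3 minutes

In the first 2 minutes the combined rate is 5/18, so 5/9 of the job is done, leaving 4/9.
After Plow A leaves the rate is 1/6 per minute; the remaining 4/9 takes 8/3 minutes.
Total = 2 + 8/3 = 14/3 minutes.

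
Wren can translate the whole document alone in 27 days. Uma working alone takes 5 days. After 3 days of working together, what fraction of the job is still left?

13/45

Combined rate: 1/27 + 1/5 = (5 + 27)/135 = 32/135 per day.
In 3 days they complete 3·32/135 = 32/45 of the job.
So 13/45 remains.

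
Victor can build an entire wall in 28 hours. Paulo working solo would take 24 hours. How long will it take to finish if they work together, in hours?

168/13 hours

With two workers the combined time is the product over the sum: 28·24/(28+24) = 672/52 = 168/13 hours.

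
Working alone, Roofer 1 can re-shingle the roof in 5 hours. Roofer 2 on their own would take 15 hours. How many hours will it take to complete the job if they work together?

Combined rate: 1/5 + 1/15 = (3 + 1)/15 = 4/15 per hour.
Time = 1 ÷ (4/15) = 15/4 hours.

15/4 hours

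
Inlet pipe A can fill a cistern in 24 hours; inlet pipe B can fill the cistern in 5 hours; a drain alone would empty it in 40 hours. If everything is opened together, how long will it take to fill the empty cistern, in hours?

60/13 hours

Net rate = 1/24 + 1/5 − 1/40 = (5 + 24 − 3)/120 = 26/120 = 13/60 per hour.
Filling time = 1 ÷ (13/60) = 60/13 hours.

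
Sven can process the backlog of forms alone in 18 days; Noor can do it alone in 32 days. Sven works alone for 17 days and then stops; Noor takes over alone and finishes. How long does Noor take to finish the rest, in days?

16/9 days

In 17 days Sven does 17/18 of the job, leaving 1/18.
Noor works at 1/32 per day, so finishing takes 1/18 ÷ 1/32 = 16/9 days.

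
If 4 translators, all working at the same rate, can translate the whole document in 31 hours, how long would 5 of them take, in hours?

124/5 hours

Total work is 4·31 = 124 translator-hours.
With 5 translators: 124/5 hours.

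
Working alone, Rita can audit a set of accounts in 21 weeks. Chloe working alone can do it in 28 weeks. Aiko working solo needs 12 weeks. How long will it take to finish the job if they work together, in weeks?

6 weeks

Combined rate: 1/21 + 1/28 + 1/12 = (4 + 3 + 7)/84 = 14/84 = 1/6 per week.
Time = 1 ÷ (1/6) = 6 weeks.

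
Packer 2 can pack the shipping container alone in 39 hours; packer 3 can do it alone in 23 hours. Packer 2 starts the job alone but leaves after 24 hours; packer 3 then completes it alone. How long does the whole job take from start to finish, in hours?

In 24 hours packer 2 does 24/39 = 8/13 of the job, leaving 5/13.
Packer 3 works at 1/23 per hour, so finishing takes 5/13 ÷ 1/23 = 115/13 hours.
Total time = 24 + 115/13 = 427/13 hours.

427/13 hours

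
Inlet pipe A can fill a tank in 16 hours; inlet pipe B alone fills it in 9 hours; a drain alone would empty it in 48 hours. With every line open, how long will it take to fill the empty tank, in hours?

Net rate = 1/16 + 1/9 − 1/48 = (9 + 16 − 3)/144 = 22/144 = 11/72 per hour.
Filling time = 1 ÷ (11/72) = 72/11 hours.

72/11 hours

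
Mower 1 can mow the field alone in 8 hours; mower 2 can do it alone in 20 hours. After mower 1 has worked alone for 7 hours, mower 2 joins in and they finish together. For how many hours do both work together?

5/7 hours

In 7 hours mower 1 does 7/8 of the job, leaving 1/8.
Mower 1 and mower 2 together work at 7/40 per hour, so finishing takes 1/8 ÷ 7/40 = 5/7 hours.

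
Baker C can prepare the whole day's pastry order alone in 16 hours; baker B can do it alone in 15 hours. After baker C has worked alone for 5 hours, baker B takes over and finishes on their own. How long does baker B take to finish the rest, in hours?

In 5 hours baker C does 5/16 of the job, leaving 11/16.
Baker B works at 1/15 per hour, so finishing takes 11/16 ÷ 1/15 = 165/16 hours.

165/16 hours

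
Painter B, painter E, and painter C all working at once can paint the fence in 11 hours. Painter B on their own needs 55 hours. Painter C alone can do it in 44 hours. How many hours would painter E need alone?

20 hours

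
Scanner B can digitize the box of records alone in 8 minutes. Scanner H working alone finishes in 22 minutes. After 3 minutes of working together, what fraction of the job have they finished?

Combined rate: 1/8 + 1/22 = (11 + 4)/88 = 15/88 per minute.
In 3 minutes they complete 3·15/88 = 45/88 of the job.

45/88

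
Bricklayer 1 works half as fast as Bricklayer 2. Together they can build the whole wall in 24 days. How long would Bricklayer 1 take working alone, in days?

72 days

Let Bricklayer 2's rate be r; then Bricklayer 1's rate is (1/2)r, so together (1/2 + 1)r = (3/2)r = 1/24.
Thus r = 1/36 per day.
Bricklayer 2 alone: 36 days; Bricklayer 1 alone: 72 days.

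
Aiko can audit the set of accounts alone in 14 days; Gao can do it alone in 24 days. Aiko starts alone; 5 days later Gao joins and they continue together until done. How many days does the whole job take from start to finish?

203/19 days

In 5 days Aiko does 5/14 of the job, leaving 9/14.
Aiko and Gao together work at 19/168 per day, so finishing takes 9/14 ÷ 19/168 = 108/19 days.
Total time = 5 + 108/19 = 203/19 days.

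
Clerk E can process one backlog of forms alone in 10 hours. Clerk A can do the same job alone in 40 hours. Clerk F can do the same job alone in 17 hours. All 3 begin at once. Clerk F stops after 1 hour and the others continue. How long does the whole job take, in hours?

In the first 1 hour the combined rate is 25/136, so 25/136 of the job is done, leaving 111/136.
After Clerk F leaves the rate is 1/8 per hour; the remaining 111/136 takes 111/17 hours.
Total = 1 + 111/17 = 128/17 hours.

128/17 hours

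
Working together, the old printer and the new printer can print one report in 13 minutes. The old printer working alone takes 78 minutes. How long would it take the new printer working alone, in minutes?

Combined rate is 1/13 per minute.
Known contribution: 1/78 per minute.
So the new printer's rate is 1/13 − 1/78 = 5/78, meaning 78/5 minutes alone.

78/5 minutes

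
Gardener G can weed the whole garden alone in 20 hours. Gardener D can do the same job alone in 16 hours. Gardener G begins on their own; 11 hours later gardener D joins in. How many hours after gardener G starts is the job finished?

15 hours

In the first 11 hours gardener G alone does 11/20 of the job, leaving 9/20.
Once everyone is working, combined rate: 1/20 + 1/16 = (4 + 5)/80 = 9/80 per hour.
Remaining 9/20 at 9/80 per hour takes 4 hours.
Total from the start = 11 + 4 = 15 hours.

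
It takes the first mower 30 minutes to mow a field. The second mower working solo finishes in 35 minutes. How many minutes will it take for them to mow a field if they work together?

With two workers the combined time is the product over the sum: 30·35/(30+35) = 1050/65 = 210/13 minutes.

210/13 minutes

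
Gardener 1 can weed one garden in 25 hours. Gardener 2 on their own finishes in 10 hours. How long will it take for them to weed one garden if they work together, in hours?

Combined rate: 1/25 + 1/10 = (2 + 5)/50 = 7/50 per hour.
Time = 1 ÷ (7/50) = 50/7 hours.

50/7 hours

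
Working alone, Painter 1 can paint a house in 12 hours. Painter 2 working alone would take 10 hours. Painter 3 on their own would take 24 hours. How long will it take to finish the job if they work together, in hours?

40/9 hours

Combined rate: 1/12 + 1/10 + 1/24 = (10 + 12 + 5)/120 = 27/120 = 9/40 per hour.
Time = 1 ÷ (9/40) = 40/9 hours.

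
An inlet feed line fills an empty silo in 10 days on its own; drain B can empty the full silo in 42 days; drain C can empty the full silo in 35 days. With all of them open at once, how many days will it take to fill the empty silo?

Net rate = 1/10 − 1/42 − 1/35 = (21 − 5 − 6)/210 = 10/210 = 1/21 per day.
Filling time = 1 ÷ (1/21) = 21 days.

21 days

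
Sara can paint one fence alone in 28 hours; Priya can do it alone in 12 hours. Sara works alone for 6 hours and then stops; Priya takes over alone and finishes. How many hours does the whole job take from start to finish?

108/7 hours

In 6 hours Sara does 6/28 = 3/14 of the job, leaving 11/14.
Priya works at 1/12 per hour, so finishing takes 11/14 ÷ 1/12 = 66/7 hours.
Total time = 6 + 66/7 = 108/7 hours.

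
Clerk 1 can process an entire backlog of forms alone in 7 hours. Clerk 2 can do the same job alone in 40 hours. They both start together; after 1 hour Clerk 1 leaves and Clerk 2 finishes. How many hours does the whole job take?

In the first 1 hour the combined rate is 47/280, so 47/280 of the job is done, leaving 233/280.
After Clerk 1 leaves the rate is 1/40 per hour; the remaining 233/280 takes 233/7 hours.
Total = 1 + 233/7 = 240/7 hours.

240/7 hours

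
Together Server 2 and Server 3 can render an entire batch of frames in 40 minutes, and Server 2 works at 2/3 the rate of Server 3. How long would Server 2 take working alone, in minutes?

Let Server 3's rate be r; then Server 2's rate is (2/3)r, so together (2/3 + 1)r = (5/3)r = 1/40.
Thus r = 3/200 per minute.
Server 3 alone: 200/3 minutes; Server 2 alone: 100 minutes.

100 minutes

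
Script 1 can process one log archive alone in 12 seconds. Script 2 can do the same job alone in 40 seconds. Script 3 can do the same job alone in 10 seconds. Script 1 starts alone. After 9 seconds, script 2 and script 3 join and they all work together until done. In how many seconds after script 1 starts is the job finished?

51/5 seconds

In the first 9 seconds script 1 alone does 9/12 = 3/4 of the job, leaving 1/4.
Once everyone is working, combined rate: 1/12 + 1/40 + 1/10 = (10 + 3 + 12)/120 = 25/120 = 5/24 per second.
Remaining 1/4 at 5/24 per second takes 6/5 seconds.
Total from the start = 9 + 6/5 = 51/5 seconds.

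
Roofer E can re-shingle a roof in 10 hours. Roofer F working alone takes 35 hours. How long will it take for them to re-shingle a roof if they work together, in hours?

Combined rate: 1/10 + 1/35 = (7 + 2)/70 = 9/70 per hour.
Time = 1 ÷ (9/70) = 70/9 hours.

70/9 hours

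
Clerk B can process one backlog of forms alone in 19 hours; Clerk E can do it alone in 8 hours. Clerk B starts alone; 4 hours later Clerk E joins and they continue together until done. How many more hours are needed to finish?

In 4 hours Clerk B does 4/19 of the job, leaving 15/19.
Clerk B and Clerk E together work at 27/152 per hour, so finishing takes 15/19 ÷ 27/152 = 40/9 hours.

40/9 hours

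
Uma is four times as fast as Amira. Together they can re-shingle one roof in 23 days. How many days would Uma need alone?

115/4 days

Let Amira's rate be r; then Uma's rate is 4r, so together (4 + 1)r = 5r = 1/23.
Thus r = 1/115 per day.
Amira alone: 115 days; Uma alone: 115/4 days.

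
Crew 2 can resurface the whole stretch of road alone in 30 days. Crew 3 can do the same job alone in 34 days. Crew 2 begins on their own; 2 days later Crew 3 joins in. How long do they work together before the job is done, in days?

119/8 days

In the first 2 days Crew 2 alone does 2/30 = 1/15 of the job, leaving 14/15.
Once everyone is working, combined rate: 1/30 + 1/34 = (17 + 15)/510 = 32/510 = 16/255 per day.
Remaining 14/15 at 16/255 per day takes 119/8 days.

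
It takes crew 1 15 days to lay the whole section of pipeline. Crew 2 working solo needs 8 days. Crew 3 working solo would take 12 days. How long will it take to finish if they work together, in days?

Combined rate: 1/15 + 1/8 + 1/12 = (8 + 15 + 10)/120 = 33/120 = 11/40 per day.
Time = 1 ÷ (11/40) = 40/11 days.

40/11 days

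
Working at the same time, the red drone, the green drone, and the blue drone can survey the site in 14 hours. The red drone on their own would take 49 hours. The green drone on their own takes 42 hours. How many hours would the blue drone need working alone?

147/4 hours

Combined rate is 1/14 per hour.
Known contribution: 1/49 + 1/42 = (6 + 7)/294 = 13/294 per hour.
So the blue drone's rate is 1/14 − 13/294 = 4/147, meaning 147/4 hours alone.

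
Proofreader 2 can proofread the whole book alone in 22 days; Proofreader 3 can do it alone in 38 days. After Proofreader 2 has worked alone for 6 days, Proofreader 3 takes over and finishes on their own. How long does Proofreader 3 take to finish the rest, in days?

304/11 days

In 6 days Proofreader 2 does 6/22 = 3/11 of the job, leaving 8/11.
Proofreader 3 works at 1/38 per day, so finishing takes 8/11 ÷ 1/38 = 304/11 days.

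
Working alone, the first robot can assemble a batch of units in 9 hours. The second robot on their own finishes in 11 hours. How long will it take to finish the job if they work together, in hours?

99/20 hours

Combined rate: 1/9 + 1/11 = (11 + 9)/99 = 20/99 per hour.
Time = 1 ÷ (20/99) = 99/20 hours.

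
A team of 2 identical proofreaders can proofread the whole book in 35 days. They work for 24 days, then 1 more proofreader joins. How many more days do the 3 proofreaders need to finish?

22/3 days

One proofreader does 1/70 of the job per day.
After 24 days with 2 proofreaders, 24/35 is done (11/35 left).
With 3 proofreaders the rate is 3/70, so the rest takes 11/35 ÷ 3/70 = 22/3 days.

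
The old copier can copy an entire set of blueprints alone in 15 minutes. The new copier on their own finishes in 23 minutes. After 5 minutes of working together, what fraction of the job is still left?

31/69

Combined rate: 1/15 + 1/23 = (23 + 15)/345 = 38/345 per minute.
In 5 minutes they complete 5·38/345 = 38/69 of the job.
So 31/69 remains.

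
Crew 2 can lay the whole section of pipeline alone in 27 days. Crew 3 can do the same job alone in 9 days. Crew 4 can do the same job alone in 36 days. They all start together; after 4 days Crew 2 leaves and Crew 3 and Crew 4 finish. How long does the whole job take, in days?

92/15 days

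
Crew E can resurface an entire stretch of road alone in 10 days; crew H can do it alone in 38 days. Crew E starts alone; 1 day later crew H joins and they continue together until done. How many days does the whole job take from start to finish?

65/8 days

In 1 day crew E does 1/10 of the job, leaving 9/10.
Crew E and crew H together work at 12/95 per day, so finishing takes 9/10 ÷ 12/95 = 57/8 days.
Total time = 1 + 57/8 = 65/8 days.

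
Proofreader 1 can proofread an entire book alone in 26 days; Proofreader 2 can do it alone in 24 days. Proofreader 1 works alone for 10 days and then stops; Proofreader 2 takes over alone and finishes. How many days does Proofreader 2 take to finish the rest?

In 10 days Proofreader 1 does 10/26 = 5/13 of the job, leaving 8/13.
Proofreader 2 works at 1/24 per day, so finishing takes 8/13 ÷ 1/24 = 192/13 days.

192/13 days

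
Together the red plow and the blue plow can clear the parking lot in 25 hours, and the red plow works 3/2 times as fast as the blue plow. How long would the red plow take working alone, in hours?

Let the blue plow's rate be r; then the red plow's rate is (3/2)r, so together (3/2 + 1)r = (5/2)r = 1/25.
Thus r = 2/125 per hour.
The blue plow alone: 125/2 hours; the red plow alone: 125/3 hours.

125/3 hours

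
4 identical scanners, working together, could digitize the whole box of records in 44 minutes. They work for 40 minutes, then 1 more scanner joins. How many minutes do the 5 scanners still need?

One scanner does 1/176 of the job per minute.
After 40 minutes with 4 scanners, 10/11 is done (1/11 left).
With 5 scanners the rate is 5/176, so the rest takes 1/11 ÷ 5/176 = 16/5 minutes.

16/5 minutes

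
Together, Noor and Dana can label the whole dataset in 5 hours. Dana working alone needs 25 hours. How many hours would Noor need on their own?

Combined rate is 1/5 per hour.
Known contribution: 1/25 per hour.
So Noor's rate is 1/5 − 1/25 = 4/25, meaning 25/4 hours alone.

25/4 hours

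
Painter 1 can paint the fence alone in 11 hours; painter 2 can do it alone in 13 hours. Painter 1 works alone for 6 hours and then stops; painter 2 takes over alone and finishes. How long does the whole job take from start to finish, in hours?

In 6 hours painter 1 does 6/11 of the job, leaving 5/11.
Painter 2 works at 1/13 per hour, so finishing takes 5/11 ÷ 1/13 = 65/11 hours.
Total time = 6 + 65/11 = 131/11 hours.

131/11 hours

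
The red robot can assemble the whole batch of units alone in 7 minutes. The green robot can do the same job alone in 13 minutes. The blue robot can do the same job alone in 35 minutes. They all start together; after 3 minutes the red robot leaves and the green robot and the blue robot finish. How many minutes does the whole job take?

In the first 3 minutes the combined rate is 113/455, so 339/455 of the job is done, leaving 116/455.
After the red robot leaves the rate is 48/455 per minute; the remaining 116/455 takes 29/12 minutes.
Total = 3 + 29/12 = 65/12 minutes.

65/12 minutes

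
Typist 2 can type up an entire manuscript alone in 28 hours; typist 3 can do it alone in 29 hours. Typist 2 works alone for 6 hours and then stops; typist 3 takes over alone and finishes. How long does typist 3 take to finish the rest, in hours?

319/14 hours

In 6 hours typist 2 does 6/28 = 3/14 of the job, leaving 11/14.
Typist 3 works at 1/29 per hour, so finishing takes 11/14 ÷ 1/29 = 319/14 hours.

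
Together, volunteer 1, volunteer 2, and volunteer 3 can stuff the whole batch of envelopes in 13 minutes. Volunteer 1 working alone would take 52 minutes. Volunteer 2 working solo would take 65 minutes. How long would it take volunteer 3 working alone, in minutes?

260/11 minutes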